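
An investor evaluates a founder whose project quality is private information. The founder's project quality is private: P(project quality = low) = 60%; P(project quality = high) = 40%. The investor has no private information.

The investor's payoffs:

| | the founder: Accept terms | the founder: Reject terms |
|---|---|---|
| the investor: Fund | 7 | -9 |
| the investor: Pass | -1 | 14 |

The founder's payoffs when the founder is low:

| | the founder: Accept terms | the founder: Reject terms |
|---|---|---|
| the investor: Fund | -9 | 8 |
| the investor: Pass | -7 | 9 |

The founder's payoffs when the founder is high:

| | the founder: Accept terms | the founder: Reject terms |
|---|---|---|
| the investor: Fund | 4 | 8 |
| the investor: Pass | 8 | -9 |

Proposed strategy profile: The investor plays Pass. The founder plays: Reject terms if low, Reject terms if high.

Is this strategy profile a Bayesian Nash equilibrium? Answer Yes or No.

No

The investor plays Pass: E[Pass] = 0.6·(14) + 0.4·(14) = 14; E[Fund] = -9. Best-responding. ✓
The founder (project quality low), facing Pass: Accept terms gives -7, Reject terms gives 9. Proposed Reject terms is best. ✓
The founder (project quality high), facing Pass: Accept terms gives 8, Reject terms gives -9. Proposed Reject terms is not best — profitable deviation exists. ✗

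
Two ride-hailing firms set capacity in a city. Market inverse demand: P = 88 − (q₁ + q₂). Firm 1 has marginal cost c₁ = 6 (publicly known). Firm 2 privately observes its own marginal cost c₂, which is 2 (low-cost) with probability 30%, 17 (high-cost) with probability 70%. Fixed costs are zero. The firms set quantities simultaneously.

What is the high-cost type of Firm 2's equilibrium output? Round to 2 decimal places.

20.75

Firm 2 with cost c maximizes (88 − (q₁+q₂) − c)·q₂, giving q₂(c) = (88 − c − q₁)/2.
E[c₂] = 0.3·2 + 0.7·17 = 12.5
Firm 1's FOC against E[q₂] yields q₁ = (88 − 2·6 + E[c₂])/3 = (88 − 12 + 12.5)/3 = 29.5.
q₂(high-cost) = (88 − 17 − 29.5)/2 = 20.75.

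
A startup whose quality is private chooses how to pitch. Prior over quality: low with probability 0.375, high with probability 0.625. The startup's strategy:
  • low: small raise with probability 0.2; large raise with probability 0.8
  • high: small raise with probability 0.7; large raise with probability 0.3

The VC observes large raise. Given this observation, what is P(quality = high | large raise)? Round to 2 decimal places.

0.38

Apply Bayes' rule using the sender's strategy as the likelihood.
P(large raise) = 0.375·0.8 + 0.625·0.3 = 0.4875
P(high | large raise) = (0.625·0.3) / 0.4875 = 0.1875 / 0.4875 = 0.384615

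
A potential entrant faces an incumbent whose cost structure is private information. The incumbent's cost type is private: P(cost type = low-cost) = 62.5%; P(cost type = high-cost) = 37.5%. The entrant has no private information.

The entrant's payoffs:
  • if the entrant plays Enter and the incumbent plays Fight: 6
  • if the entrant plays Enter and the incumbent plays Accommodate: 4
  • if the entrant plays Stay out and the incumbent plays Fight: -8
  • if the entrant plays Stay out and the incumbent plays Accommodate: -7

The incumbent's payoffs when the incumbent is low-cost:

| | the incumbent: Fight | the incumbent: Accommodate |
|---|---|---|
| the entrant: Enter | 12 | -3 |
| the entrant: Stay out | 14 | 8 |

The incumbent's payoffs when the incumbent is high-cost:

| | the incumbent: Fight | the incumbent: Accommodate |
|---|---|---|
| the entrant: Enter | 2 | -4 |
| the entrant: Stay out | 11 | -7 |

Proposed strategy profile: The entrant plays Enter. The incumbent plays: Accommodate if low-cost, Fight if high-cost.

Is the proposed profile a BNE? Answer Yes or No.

A profile is a BNE iff every type of every player is best-responding given beliefs about the other side.
The entrant plays Enter: E[Enter] = 0.625·(4) + 0.375·(6) = 4.75; E[Stay out] = -7.375. Best-responding. ✓
The incumbent (cost type low-cost), facing Enter: Fight gives 12, Accommodate gives -3. Proposed Accommodate is not best — profitable deviation exists. ✗
The incumbent (cost type high-cost), facing Enter: Fight gives 2, Accommodate gives -4. Proposed Fight is best. ✓

No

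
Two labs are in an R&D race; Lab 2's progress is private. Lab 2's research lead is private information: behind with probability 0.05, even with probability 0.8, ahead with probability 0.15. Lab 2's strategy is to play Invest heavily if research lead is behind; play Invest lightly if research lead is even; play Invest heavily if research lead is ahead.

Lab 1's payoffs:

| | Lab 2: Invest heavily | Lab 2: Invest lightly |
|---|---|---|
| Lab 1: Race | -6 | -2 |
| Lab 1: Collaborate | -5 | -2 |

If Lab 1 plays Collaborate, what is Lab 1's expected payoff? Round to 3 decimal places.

-2.600

Take the expectation over Lab 2's research lead, weighting each type's action by its prior probability.
E[Collaborate] = 0.05·(-5) + 0.8·(-2) + 0.15·(-5) = (-0.25) + (-1.6) + (-0.75) = -2.6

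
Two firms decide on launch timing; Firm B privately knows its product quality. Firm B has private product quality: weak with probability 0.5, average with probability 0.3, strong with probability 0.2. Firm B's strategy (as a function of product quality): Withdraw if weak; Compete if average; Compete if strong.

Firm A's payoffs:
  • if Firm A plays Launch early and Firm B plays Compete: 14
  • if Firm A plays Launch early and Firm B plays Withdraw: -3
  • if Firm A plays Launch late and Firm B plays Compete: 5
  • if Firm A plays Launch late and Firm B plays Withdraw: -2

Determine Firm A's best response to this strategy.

Launch early

E[Launch early] = 0.5·(-3) + 0.3·(14) + 0.2·(14) = 5.5
E[Launch late] = 0.5·(-2) + 0.3·(5) + 0.2·(5) = 1.5
Best response: Launch early (5.5 is the largest).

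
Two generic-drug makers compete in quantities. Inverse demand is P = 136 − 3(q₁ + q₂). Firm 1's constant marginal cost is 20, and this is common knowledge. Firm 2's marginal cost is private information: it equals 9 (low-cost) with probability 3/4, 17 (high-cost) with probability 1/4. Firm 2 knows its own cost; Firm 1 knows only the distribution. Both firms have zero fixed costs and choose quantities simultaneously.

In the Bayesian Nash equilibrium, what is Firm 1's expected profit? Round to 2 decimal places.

Each type of Firm 2 best-responds to q₁; Firm 1 best-responds to the expected q₂ over Firm 2's types.
Firm 2 with cost c maximizes (136 − 3(q₁+q₂) − c)·q₂, giving q₂(c) = (136 − c − 3q₁)/6.
E[c₂] = 3/4·9 + 1/4·17 = 11
Firm 1's FOC against E[q₂] yields q₁ = (136 − 2·20 + E[c₂])/9 = (136 − 40 + 11)/9 = 11.8889.
E[P] = 136 − 3·(q₁ + E[q₂]) = 55.6667; Firm 1's expected profit = (E[P] − 20)·q₁ = (55.6667 − 20)·11.8889 = 424.037.

424.04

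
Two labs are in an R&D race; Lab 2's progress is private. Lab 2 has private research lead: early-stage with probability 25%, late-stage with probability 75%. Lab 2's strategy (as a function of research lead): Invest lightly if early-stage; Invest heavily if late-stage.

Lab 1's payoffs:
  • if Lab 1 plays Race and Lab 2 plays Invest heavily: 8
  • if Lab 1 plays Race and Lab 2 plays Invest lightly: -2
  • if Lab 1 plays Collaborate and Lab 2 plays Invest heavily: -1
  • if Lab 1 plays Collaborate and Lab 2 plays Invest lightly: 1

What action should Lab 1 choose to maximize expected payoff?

E[Race] = 0.25·(-2) + 0.75·(8) = 5.5
E[Collaborate] = 0.25·(1) + 0.75·(-1) = -0.5
Best response: Race (5.5 is the largest).

Race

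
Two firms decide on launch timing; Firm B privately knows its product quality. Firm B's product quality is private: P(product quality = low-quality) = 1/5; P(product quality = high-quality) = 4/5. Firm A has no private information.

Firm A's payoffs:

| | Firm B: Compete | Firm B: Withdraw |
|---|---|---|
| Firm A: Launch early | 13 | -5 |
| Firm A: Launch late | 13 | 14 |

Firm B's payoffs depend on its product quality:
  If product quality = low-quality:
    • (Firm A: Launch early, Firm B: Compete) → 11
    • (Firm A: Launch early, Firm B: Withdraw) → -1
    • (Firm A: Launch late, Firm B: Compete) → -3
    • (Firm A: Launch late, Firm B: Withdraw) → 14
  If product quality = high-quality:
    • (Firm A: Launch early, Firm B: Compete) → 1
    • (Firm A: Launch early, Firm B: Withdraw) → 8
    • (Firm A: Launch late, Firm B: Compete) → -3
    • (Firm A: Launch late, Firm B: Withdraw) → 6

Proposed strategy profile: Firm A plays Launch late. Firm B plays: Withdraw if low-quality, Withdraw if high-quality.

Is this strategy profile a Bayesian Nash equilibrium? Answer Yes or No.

Firm A plays Launch late: E[Launch late] = 1/5·(14) + 4/5·(14) = 14; E[Launch early] = -5. Best-responding. ✓
Firm B (product quality low-quality), facing Launch late: Compete gives -3, Withdraw gives 14. Proposed Withdraw is best. ✓
Firm B (product quality high-quality), facing Launch late: Compete gives -3, Withdraw gives 6. Proposed Withdraw is best. ✓

Yes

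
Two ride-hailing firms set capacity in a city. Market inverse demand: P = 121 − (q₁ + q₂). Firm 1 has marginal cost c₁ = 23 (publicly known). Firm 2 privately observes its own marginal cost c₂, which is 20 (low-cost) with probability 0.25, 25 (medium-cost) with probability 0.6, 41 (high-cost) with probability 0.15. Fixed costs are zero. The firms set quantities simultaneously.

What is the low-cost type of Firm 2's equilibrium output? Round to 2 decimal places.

Type-c best response for Firm 2: q₂(c) = (121 − c)/2 − q₁/2.
Firm 1 maximizes expected profit; its first-order condition is 121 − 2q₁ − E[q₂] − 23 = 0.
Substituting E[q₂] and solving: E[c₂] = 26.15, so q₁ = (121 − 2·23 + 26.15)/3 = 33.7167.
q₂(low-cost) = (121 − 20 − 33.7167)/2 = 33.6417.

33.64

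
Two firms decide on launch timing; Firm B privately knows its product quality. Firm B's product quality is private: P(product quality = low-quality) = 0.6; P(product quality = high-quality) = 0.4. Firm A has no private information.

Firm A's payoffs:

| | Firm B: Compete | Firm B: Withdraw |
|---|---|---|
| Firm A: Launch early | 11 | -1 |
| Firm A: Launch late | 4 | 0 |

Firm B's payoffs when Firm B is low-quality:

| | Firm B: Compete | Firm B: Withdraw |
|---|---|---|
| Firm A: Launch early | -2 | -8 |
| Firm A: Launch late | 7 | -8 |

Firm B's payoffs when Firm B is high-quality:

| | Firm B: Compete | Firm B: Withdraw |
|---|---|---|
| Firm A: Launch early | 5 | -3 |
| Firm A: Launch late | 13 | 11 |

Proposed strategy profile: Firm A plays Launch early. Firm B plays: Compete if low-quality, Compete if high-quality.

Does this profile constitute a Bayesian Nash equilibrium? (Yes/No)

Yes

Firm A plays Launch early: E[Launch early] = 0.6·(11) + 0.4·(11) = 11; E[Launch late] = 4. Best-responding. ✓
Firm B (product quality low-quality), facing Launch early: Compete gives -2, Withdraw gives -8. Proposed Compete is best. ✓
Firm B (product quality high-quality), facing Launch early: Compete gives 5, Withdraw gives -3. Proposed Compete is best. ✓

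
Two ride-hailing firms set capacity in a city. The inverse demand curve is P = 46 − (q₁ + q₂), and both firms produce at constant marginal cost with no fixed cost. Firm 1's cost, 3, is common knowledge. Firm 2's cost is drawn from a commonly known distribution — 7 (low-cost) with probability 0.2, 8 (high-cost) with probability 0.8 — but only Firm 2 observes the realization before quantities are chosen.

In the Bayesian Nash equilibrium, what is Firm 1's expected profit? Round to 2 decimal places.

Type-c best response for Firm 2: q₂(c) = (46 − c)/2 − q₁/2.
Firm 1 maximizes expected profit; its first-order condition is 46 − 2q₁ − E[q₂] − 3 = 0.
Substituting E[q₂] and solving: E[c₂] = 7.8, so q₁ = (46 − 2·3 + 7.8)/3 = 15.9333.
E[P] = 46 − (q₁ + E[q₂]) = 18.9333; Firm 1's expected profit = (E[P] − 3)·q₁ = (18.9333 − 3)·15.9333 = 253.871.

253.87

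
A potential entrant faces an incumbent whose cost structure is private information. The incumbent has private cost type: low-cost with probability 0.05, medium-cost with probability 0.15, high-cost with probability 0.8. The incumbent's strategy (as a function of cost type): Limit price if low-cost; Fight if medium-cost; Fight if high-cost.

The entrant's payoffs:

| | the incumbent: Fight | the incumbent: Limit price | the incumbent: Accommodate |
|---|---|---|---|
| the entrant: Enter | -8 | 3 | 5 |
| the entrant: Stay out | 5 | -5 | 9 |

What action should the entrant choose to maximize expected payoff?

E[Enter] = 0.05·(3) + 0.15·(-8) + 0.8·(-8) = -7.45
E[Stay out] = 0.05·(-5) + 0.15·(5) + 0.8·(5) = 4.5
Best response: Stay out (4.5 is the largest).

Stay out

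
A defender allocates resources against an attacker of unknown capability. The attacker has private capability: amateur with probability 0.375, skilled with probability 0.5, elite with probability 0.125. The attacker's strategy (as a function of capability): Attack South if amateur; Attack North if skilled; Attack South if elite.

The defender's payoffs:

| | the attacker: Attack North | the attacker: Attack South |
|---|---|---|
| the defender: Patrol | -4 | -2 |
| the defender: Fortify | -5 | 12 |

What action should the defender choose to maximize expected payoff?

Fortify

E[Patrol] = 0.375·(-2) + 0.5·(-4) + 0.125·(-2) = -3
E[Fortify] = 0.375·(12) + 0.5·(-5) + 0.125·(12) = 3.5
Best response: Fortify (3.5 is the largest).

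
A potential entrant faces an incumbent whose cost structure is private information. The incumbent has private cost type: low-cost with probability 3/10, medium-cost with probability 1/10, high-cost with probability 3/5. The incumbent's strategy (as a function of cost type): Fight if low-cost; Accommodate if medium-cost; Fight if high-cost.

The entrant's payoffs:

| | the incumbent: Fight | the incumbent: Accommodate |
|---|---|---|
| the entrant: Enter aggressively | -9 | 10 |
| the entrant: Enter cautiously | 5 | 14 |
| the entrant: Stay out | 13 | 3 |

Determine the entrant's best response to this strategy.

E[Enter aggressively] = 3/10·(-9) + 1/10·(10) + 3/5·(-9) = -71/10
E[Enter cautiously] = 3/10·(5) + 1/10·(14) + 3/5·(5) = 59/10
E[Stay out] = 3/10·(13) + 1/10·(3) + 3/5·(13) = 12
Best response: Stay out (12 is the largest).

Stay out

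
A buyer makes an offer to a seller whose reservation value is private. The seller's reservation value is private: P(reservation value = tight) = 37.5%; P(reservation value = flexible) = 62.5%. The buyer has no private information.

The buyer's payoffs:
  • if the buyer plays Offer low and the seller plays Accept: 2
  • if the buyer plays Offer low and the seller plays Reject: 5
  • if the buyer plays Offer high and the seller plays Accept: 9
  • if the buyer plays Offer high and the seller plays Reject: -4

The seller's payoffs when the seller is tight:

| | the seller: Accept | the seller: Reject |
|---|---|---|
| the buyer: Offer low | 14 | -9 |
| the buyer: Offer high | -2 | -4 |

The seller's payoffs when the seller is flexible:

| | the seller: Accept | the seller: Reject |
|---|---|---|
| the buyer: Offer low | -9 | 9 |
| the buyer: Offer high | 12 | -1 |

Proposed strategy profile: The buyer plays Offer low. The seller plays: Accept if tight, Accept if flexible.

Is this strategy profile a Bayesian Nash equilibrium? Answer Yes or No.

A profile is a BNE iff every type of every player is best-responding given beliefs about the other side.
The buyer plays Offer low: E[Offer low] = 0.375·(2) + 0.625·(2) = 2; E[Offer high] = 9. Not best-responding. ✗
The seller (reservation value tight), facing Offer low: Accept gives 14, Reject gives -9. Proposed Accept is best. ✓
The seller (reservation value flexible), facing Offer low: Accept gives -9, Reject gives 9. Proposed Accept is not best — profitable deviation exists. ✗

No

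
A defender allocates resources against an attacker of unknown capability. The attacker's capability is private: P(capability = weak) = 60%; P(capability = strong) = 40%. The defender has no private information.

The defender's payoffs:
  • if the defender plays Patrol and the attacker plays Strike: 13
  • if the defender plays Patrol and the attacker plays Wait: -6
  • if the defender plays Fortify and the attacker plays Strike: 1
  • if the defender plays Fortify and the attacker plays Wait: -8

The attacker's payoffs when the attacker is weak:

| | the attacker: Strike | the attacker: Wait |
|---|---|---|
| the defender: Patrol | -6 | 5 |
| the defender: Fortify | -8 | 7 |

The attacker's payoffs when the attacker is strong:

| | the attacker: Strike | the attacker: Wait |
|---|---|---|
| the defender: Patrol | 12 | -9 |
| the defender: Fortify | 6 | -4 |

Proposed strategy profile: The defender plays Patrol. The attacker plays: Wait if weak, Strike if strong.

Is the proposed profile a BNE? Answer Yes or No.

A profile is a BNE iff every type of every player is best-responding given beliefs about the other side.
The defender plays Patrol: E[Patrol] = 0.6·(-6) + 0.4·(13) = 1.6; E[Fortify] = -4.4. Best-responding. ✓
The attacker (capability weak), facing Patrol: Strike gives -6, Wait gives 5. Proposed Wait is best. ✓
The attacker (capability strong), facing Patrol: Strike gives 12, Wait gives -9. Proposed Strike is best. ✓

Yes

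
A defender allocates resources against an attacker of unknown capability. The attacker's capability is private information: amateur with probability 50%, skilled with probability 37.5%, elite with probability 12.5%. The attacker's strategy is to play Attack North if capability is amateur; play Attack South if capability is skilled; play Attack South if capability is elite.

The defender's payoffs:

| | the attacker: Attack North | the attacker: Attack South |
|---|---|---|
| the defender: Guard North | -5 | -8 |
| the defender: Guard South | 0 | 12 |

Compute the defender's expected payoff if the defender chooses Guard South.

6

E[Guard South] = 0.5·0 + 0.375·12 + 0.125·12 = 0 + 4.5 + 1.5 = 6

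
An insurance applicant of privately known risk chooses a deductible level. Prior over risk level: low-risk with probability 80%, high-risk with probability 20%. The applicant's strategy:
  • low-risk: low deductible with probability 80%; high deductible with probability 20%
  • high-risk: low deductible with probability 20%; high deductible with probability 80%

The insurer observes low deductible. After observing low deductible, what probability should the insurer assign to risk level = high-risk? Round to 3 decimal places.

P(low deductible) = 0.8·0.8 + 0.2·0.2 = 0.68
P(high-risk | low deductible) = (0.2·0.2) / 0.68 = 0.04 / 0.68 = 0.0588235

0.059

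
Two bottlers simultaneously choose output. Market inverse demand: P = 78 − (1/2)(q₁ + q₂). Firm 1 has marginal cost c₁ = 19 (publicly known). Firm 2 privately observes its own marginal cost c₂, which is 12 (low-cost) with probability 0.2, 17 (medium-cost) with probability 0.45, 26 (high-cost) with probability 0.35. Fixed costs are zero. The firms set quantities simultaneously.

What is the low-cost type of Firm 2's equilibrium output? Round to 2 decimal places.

46.28

Type-c best response for Firm 2: q₂(c) = (78 − c) − q₁/2.
Firm 1 maximizes expected profit; its first-order condition is 78 − q₁ − (1/2)E[q₂] − 19 = 0.
Substituting E[q₂] and solving: E[c₂] = 19.15, so q₁ = (78 − 2·19 + 19.15)/(3/2) = 39.4333.
q₂(low-cost) = (78 − 12 − (1/2)·39.4333) = 46.2833.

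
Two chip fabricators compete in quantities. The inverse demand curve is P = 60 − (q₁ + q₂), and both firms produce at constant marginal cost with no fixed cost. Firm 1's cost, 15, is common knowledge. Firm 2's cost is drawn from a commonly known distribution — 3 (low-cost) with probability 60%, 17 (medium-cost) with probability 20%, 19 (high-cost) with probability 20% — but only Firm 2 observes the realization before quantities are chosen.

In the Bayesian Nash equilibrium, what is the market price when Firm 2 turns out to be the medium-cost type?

Type-c best response for Firm 2: q₂(c) = (60 − c)/2 − q₁/2.
Firm 1 maximizes expected profit; its first-order condition is 60 − 2q₁ − E[q₂] − 15 = 0.
Substituting E[q₂] and solving: E[c₂] = 9, so q₁ = (60 − 2·15 + 9)/3 = 13.
q₂(medium-cost) = 15, so P = 60 − (13 + 15) = 32.

32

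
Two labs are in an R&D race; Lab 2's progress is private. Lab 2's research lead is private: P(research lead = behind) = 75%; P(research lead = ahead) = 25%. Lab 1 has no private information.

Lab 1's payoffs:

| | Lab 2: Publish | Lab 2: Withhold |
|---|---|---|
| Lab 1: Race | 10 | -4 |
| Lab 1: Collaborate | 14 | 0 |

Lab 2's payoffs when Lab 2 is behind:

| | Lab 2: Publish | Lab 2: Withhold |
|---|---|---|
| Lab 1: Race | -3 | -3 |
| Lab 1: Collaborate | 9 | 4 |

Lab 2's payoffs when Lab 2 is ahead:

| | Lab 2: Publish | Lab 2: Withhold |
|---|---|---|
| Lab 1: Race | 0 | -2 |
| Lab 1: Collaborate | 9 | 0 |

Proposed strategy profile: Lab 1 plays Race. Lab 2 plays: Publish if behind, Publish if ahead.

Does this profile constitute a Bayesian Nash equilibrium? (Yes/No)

A profile is a BNE iff every type of every player is best-responding given beliefs about the other side.
Lab 1 plays Race: E[Race] = 0.75·(10) + 0.25·(10) = 10; E[Collaborate] = 14. Not best-responding. ✗
Lab 2 (research lead behind), facing Race: Publish gives -3, Withhold gives -3. Proposed Publish is best. ✓
Lab 2 (research lead ahead), facing Race: Publish gives 0, Withhold gives -2. Proposed Publish is best. ✓

No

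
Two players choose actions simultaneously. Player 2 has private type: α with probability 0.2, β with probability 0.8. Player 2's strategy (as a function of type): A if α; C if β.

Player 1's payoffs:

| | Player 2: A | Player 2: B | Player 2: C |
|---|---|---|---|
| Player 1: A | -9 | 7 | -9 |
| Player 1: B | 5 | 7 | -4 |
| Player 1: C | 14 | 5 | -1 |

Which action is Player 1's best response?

C

Compute Player 1's expected payoff for each action, taking the expectation over Player 2's type.
E[A] = 0.2·(-9) + 0.8·(-9) = -9
E[B] = 0.2·(5) + 0.8·(-4) = -2.2
E[C] = 0.2·(14) + 0.8·(-1) = 2
Best response: C (2 is the largest).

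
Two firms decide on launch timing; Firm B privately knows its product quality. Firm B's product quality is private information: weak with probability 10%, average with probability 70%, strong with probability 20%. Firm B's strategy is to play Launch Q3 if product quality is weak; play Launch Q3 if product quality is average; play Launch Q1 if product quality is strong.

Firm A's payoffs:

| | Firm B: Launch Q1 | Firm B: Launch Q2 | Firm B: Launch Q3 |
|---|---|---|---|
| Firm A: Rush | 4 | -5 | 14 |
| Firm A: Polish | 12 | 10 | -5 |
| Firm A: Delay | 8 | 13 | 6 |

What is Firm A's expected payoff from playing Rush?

E[Rush] = 0.1·14 + 0.7·14 + 0.2·4 = 1.4 + 9.8 + 0.8 = 12

12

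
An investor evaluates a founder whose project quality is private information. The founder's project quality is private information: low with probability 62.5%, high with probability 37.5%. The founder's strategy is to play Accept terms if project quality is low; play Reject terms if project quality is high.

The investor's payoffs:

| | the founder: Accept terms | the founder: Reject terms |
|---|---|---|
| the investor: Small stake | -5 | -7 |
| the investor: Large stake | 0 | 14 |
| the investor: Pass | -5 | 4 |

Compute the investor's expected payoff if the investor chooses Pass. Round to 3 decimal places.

-1.625

E[Pass] = 0.625·(-5) + 0.375·4 = (-3.125) + 1.5 = -1.625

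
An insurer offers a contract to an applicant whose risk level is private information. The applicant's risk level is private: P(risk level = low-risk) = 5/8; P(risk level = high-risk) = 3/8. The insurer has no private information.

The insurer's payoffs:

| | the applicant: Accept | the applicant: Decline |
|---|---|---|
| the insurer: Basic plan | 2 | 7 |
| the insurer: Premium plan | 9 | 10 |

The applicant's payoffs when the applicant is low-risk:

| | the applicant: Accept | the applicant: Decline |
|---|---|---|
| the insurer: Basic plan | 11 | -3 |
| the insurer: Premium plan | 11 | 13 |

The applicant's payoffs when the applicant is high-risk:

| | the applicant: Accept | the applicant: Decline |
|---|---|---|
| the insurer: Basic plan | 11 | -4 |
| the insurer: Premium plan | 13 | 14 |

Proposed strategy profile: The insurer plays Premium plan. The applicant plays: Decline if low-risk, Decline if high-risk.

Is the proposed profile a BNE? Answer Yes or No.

Yes

A profile is a BNE iff every type of every player is best-responding given beliefs about the other side.
The insurer plays Premium plan: E[Premium plan] = 5/8·(10) + 3/8·(10) = 10; E[Basic plan] = 7. Best-responding. ✓
The applicant (risk level low-risk), facing Premium plan: Accept gives 11, Decline gives 13. Proposed Decline is best. ✓
The applicant (risk level high-risk), facing Premium plan: Accept gives 13, Decline gives 14. Proposed Decline is best. ✓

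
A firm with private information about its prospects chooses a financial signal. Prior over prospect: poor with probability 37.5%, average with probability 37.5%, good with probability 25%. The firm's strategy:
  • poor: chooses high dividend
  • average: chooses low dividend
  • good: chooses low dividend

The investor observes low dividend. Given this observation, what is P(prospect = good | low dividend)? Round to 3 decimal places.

P(low dividend) = 0.375·0 + 0.375·1 + 0.25·1 = 0.625
P(good | low dividend) = (0.25·1) / 0.625 = 0.25 / 0.625 = 0.4

0.400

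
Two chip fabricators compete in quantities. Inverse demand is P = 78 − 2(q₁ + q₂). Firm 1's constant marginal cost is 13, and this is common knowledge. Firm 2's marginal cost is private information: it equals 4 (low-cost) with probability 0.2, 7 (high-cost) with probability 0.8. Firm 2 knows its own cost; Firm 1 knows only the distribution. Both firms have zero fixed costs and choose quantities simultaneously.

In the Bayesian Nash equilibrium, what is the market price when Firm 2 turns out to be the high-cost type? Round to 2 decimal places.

32.77

Firm 2 with cost c maximizes (78 − 2(q₁+q₂) − c)·q₂, giving q₂(c) = (78 − c − 2q₁)/4.
E[c₂] = 0.2·4 + 0.8·7 = 6.4
Firm 1's FOC against E[q₂] yields q₁ = (78 − 2·13 + E[c₂])/6 = (78 − 26 + 6.4)/6 = 9.73333.
q₂(high-cost) = 12.8833, so P = 78 − 2·(9.73333 + 12.8833) = 32.7667.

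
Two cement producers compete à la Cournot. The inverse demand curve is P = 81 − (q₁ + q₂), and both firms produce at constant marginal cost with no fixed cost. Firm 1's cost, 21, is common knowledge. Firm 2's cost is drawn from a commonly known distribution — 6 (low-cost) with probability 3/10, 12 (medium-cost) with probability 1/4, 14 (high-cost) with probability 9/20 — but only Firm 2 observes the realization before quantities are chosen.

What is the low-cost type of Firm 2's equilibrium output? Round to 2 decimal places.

Type-c best response for Firm 2: q₂(c) = (81 − c)/2 − q₁/2.
Firm 1 maximizes expected profit; its first-order condition is 81 − 2q₁ − E[q₂] − 21 = 0.
Substituting E[q₂] and solving: E[c₂] = 11.1, so q₁ = (81 − 2·21 + 11.1)/3 = 16.7.
q₂(low-cost) = (81 − 6 − 16.7)/2 = 29.15.

29.15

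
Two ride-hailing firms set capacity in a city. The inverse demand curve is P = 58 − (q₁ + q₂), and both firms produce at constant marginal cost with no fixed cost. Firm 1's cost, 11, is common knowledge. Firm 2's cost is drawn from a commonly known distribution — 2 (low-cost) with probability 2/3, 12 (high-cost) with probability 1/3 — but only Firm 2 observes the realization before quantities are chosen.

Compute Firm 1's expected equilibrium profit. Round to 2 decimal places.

Firm 2 with cost c maximizes (58 − (q₁+q₂) − c)·q₂, giving q₂(c) = (58 − c − q₁)/2.
E[c₂] = 2/3·2 + 1/3·12 = 5.33333
Firm 1's FOC against E[q₂] yields q₁ = (58 − 2·11 + E[c₂])/3 = (58 − 22 + 5.33333)/3 = 13.7778.
E[P] = 58 − (q₁ + E[q₂]) = 24.7778; Firm 1's expected profit = (E[P] − 11)·q₁ = (24.7778 − 11)·13.7778 = 189.827.

189.83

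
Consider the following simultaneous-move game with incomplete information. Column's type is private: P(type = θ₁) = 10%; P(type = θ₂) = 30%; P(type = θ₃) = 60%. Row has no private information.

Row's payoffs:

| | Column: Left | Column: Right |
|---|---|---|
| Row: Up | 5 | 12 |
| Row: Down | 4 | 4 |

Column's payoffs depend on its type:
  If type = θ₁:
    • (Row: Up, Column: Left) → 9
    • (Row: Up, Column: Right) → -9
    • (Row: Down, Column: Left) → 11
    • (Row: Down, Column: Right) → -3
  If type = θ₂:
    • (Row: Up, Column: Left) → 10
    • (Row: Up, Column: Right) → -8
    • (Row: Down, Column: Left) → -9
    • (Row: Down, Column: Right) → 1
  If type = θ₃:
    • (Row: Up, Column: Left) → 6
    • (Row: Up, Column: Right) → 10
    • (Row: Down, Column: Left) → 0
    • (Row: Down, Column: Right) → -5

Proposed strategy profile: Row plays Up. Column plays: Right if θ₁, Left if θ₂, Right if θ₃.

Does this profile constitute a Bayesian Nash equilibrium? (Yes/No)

Row plays Up: E[Up] = 0.1·(12) + 0.3·(5) + 0.6·(12) = 9.9; E[Down] = 4. Best-responding. ✓
Column (type θ₁), facing Up: Left gives 9, Right gives -9. Proposed Right is not best — profitable deviation exists. ✗
Column (type θ₂), facing Up: Left gives 10, Right gives -8. Proposed Left is best. ✓
Column (type θ₃), facing Up: Left gives 6, Right gives 10. Proposed Right is best. ✓

No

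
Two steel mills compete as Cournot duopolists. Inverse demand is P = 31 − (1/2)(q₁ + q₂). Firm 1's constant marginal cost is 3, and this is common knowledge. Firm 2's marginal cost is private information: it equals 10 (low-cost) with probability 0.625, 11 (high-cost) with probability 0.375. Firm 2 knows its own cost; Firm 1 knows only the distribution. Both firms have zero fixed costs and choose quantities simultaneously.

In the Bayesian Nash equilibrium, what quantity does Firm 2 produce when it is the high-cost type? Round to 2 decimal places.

Type-c best response for Firm 2: q₂(c) = (31 − c) − q₁/2.
Firm 1 maximizes expected profit; its first-order condition is 31 − q₁ − (1/2)E[q₂] − 3 = 0.
Substituting E[q₂] and solving: E[c₂] = 10.375, so q₁ = (31 − 2·3 + 10.375)/(3/2) = 23.5833.
q₂(high-cost) = (31 − 11 − (1/2)·23.5833) = 8.20833.

8.21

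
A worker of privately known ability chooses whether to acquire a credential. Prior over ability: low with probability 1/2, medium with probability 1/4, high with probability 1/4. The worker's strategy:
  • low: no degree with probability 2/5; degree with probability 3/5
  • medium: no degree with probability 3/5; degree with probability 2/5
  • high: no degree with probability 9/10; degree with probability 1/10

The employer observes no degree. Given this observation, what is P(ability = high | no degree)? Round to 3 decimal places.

0.391

P(no degree) = (1/2)·(2/5) + (1/4)·(3/5) + (1/4)·(9/10) = 23/40
P(high | no degree) = ((1/4)·(9/10)) / (23/40) = (9/40) / (23/40) = 9/23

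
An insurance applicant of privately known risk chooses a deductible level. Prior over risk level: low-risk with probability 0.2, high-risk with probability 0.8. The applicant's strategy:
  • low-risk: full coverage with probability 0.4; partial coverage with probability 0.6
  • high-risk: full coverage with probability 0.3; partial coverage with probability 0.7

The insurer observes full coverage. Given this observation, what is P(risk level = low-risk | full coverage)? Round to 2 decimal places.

P(full coverage) = 0.2·0.4 + 0.8·0.3 = 0.32
P(low-risk | full coverage) = (0.2·0.4) / 0.32 = 0.08 / 0.32 = 0.25

0.25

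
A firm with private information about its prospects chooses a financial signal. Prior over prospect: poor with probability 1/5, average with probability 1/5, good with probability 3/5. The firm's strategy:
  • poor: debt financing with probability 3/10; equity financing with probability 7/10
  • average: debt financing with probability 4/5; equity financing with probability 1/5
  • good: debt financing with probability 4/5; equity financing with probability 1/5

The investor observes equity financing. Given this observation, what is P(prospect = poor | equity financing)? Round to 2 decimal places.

P(equity financing) = (1/5)·(7/10) + (1/5)·(1/5) + (3/5)·(1/5) = 3/10
P(poor | equity financing) = ((1/5)·(7/10)) / (3/10) = (7/50) / (3/10) = 7/15

0.47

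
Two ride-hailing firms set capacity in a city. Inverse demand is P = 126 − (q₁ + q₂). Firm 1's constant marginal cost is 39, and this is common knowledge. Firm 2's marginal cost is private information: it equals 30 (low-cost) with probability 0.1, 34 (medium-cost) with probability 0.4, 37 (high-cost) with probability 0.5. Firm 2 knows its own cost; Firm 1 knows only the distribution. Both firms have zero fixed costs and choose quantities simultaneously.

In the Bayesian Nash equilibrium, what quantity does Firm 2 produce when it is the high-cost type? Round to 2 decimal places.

30.65

Type-c best response for Firm 2: q₂(c) = (126 − c)/2 − q₁/2.
Firm 1 maximizes expected profit; its first-order condition is 126 − 2q₁ − E[q₂] − 39 = 0.
Substituting E[q₂] and solving: E[c₂] = 35.1, so q₁ = (126 − 2·39 + 35.1)/3 = 27.7.
q₂(high-cost) = (126 − 37 − 27.7)/2 = 30.65.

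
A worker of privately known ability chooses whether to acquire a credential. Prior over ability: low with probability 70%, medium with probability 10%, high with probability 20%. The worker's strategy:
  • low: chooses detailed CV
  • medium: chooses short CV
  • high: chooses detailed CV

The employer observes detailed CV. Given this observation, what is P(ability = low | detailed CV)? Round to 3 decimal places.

P(detailed CV) = 0.7·1 + 0.1·0 + 0.2·1 = 0.9
P(low | detailed CV) = (0.7·1) / 0.9 = 0.7 / 0.9 = 0.777778

0.778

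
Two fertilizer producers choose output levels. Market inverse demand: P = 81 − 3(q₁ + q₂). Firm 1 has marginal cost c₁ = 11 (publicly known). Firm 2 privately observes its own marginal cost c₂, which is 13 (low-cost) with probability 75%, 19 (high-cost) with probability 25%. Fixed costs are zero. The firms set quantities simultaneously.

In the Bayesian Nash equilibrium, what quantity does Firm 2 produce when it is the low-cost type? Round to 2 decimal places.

Type-c best response for Firm 2: q₂(c) = (81 − c)/6 − q₁/2.
Firm 1 maximizes expected profit; its first-order condition is 81 − 6q₁ − 3E[q₂] − 11 = 0.
Substituting E[q₂] and solving: E[c₂] = 14.5, so q₁ = (81 − 2·11 + 14.5)/9 = 8.16667.
q₂(low-cost) = (81 − 13 − 3·8.16667)/6 = 7.25.

7.25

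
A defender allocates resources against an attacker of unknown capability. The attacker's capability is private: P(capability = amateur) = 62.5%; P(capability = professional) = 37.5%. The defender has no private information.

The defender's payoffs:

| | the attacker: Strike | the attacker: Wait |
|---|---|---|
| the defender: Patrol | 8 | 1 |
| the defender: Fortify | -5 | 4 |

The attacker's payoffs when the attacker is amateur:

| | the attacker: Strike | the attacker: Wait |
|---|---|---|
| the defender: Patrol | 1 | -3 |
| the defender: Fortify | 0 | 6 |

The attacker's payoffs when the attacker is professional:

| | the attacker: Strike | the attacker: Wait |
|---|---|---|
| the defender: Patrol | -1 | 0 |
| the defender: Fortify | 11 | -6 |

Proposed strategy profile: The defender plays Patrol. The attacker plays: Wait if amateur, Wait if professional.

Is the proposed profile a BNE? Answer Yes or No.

No

A profile is a BNE iff every type of every player is best-responding given beliefs about the other side.
The defender plays Patrol: E[Patrol] = 0.625·(1) + 0.375·(1) = 1; E[Fortify] = 4. Not best-responding. ✗
The attacker (capability amateur), facing Patrol: Strike gives 1, Wait gives -3. Proposed Wait is not best — profitable deviation exists. ✗
The attacker (capability professional), facing Patrol: Strike gives -1, Wait gives 0. Proposed Wait is best. ✓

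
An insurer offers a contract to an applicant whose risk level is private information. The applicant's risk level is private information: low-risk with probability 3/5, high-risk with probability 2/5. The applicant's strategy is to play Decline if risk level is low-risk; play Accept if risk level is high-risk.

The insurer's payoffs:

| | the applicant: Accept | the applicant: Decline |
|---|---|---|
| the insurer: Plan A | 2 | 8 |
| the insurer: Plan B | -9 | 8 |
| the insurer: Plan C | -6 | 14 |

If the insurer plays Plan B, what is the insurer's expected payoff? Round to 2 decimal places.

Take the expectation over the applicant's risk level, weighting each type's action by its prior probability.
E[Plan B] = 3/5·8 + 2/5·(-9) = 24/5 + (-18/5) = 6/5

1.20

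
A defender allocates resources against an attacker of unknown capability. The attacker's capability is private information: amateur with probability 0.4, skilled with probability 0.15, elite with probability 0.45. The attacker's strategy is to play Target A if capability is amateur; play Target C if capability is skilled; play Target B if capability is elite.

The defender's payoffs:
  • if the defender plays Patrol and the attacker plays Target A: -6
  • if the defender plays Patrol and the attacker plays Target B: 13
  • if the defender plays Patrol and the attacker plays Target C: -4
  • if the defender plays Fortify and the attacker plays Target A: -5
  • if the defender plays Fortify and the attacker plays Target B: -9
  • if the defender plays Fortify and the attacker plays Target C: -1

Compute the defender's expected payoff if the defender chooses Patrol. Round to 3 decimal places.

E[Patrol] = 0.4·(-6) + 0.15·(-4) + 0.45·13 = (-2.4) + (-0.6) + 5.85 = 2.85

2.850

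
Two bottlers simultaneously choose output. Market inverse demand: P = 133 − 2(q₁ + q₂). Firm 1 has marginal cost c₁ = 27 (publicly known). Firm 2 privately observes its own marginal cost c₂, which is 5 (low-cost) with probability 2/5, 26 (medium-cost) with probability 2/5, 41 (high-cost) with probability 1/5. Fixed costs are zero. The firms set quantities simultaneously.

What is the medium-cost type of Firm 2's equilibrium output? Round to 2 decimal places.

18.45

Each type of Firm 2 best-responds to q₁; Firm 1 best-responds to the expected q₂ over Firm 2's types.
Firm 2 with cost c maximizes (133 − 2(q₁+q₂) − c)·q₂, giving q₂(c) = (133 − c − 2q₁)/4.
E[c₂] = 2/5·5 + 2/5·26 + 1/5·41 = 20.6
Firm 1's FOC against E[q₂] yields q₁ = (133 − 2·27 + E[c₂])/6 = (133 − 54 + 20.6)/6 = 16.6.
q₂(medium-cost) = (133 − 26 − 2·16.6)/4 = 18.45.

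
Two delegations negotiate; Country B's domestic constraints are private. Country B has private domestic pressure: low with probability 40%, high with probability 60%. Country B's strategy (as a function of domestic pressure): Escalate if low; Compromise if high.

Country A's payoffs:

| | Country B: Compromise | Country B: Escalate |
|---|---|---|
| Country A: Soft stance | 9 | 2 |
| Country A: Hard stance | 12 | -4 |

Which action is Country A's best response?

Soft stance

Compute Country A's expected payoff for each action, taking the expectation over Country B's type.
E[Soft stance] = 0.4·(2) + 0.6·(9) = 6.2
E[Hard stance] = 0.4·(-4) + 0.6·(12) = 5.6
Best response: Soft stance (6.2 is the largest).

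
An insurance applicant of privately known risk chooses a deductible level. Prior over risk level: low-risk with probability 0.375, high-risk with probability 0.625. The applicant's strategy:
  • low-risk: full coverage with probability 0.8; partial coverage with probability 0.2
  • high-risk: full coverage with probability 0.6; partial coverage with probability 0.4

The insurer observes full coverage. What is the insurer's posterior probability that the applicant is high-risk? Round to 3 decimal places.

P(full coverage) = 0.375·0.8 + 0.625·0.6 = 0.675
P(high-risk | full coverage) = (0.625·0.6) / 0.675 = 0.375 / 0.675 = 0.555556

0.556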